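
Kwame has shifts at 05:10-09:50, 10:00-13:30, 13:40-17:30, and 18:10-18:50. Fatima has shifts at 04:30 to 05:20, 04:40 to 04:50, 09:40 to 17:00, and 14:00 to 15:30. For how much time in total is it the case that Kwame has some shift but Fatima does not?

Second set merges to 04:30–05:20, 09:40–17:00.
A \ B = 05:20–09:40, 17:00–17:30, 18:10–18:50.
Total: 4 h 20 min + 30 min + 40 min = 5 h 30 min.

5 h 30 min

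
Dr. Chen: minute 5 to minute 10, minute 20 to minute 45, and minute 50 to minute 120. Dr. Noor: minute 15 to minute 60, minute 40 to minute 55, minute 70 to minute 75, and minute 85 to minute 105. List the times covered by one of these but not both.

minute 5 to minute 10, minute 15 to minute 20, minute 45 to minute 50, minute 60 to minute 70, minute 75 to minute 85, minute 105 to minute 120

Merge the second list: minute 15 to minute 60, minute 70 to minute 75, minute 85 to minute 105.
A \ B = minute 5 to minute 10, minute 60 to minute 70, minute 75 to minute 85, minute 105 to minute 120.
B \ A = minute 15 to minute 20, minute 45 to minute 50.
Union of the two gives the symmetric difference.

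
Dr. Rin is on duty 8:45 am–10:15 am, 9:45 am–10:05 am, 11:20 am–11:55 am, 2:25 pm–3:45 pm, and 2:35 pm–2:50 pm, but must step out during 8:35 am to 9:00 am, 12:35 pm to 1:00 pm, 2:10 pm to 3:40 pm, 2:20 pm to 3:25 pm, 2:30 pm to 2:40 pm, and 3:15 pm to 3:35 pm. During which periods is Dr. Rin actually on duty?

9:00 am-10:15 am, 11:20 am-11:55 am, 3:40 pm-3:45 pm

First set merges to 8:45 am-10:15 am, 11:20 am-11:55 am, 2:25 pm-3:45 pm.
Second set merges to 8:35 am-9:00 am, 12:35 pm-1:00 pm, 2:10 pm-3:40 pm.
8:45 am-10:15 am minus B → 9:00 am-10:15 am.
11:20 am-11:55 am: no B overlap → unchanged.
2:25 pm-3:45 pm minus B → 3:40 pm-3:45 pm.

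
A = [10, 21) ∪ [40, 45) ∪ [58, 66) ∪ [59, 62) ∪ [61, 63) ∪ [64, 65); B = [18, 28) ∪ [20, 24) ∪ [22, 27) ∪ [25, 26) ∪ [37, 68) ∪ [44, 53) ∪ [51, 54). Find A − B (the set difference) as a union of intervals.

[10, 18)

Merge the first list: [10, 21), [40, 45), [58, 66).
Merge the second list: [18, 28), [37, 68).
[10, 21) \ B = [10, 18).
[40, 45): entirely removed.
[58, 66): entirely removed.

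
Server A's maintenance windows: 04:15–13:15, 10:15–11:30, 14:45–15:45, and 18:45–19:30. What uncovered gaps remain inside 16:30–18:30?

After merging, the occupied span is 04:15–13:15, 14:45–15:45, 18:45–19:30.
Uncovered inside 16:30–18:30: 16:30–18:30.

16:30–18:30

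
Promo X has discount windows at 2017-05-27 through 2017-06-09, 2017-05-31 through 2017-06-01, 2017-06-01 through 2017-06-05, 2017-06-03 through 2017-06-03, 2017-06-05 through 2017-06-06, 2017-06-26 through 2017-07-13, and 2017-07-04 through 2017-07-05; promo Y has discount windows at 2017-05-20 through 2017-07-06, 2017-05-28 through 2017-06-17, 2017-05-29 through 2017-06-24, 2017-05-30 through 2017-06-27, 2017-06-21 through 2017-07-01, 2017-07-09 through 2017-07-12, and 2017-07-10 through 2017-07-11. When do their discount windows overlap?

2017-05-27 through 2017-06-09, 2017-06-26 through 2017-07-06, 2017-07-09 through 2017-07-12

First set merges to 2017-05-27 through 2017-06-09, 2017-06-26 through 2017-07-13.
Second set merges to 2017-05-20 through 2017-07-06, 2017-07-09 through 2017-07-12.
2017-05-27 through 2017-06-09 meets the second set on 2017-05-27 through 2017-06-09.
2017-06-26 through 2017-07-13 meets the second set on 2017-06-26 through 2017-07-06, 2017-07-09 through 2017-07-12.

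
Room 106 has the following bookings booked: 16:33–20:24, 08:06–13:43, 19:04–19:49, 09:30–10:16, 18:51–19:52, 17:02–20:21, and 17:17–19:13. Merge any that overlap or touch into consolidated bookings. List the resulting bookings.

Sort by start: 08:06-13:43, 09:30-10:16, 16:33-20:24, 17:02-20:21, 17:17-19:13, 18:51-19:52, 19:04-19:49.
09:30-10:16 overlaps/touches 08:06-13:43 → extend to 08:06-13:43.
16:33-20:24 is disjoint → start new block.
17:02-20:21 overlaps/touches 16:33-20:24 → extend to 16:33-20:24.
17:17-19:13 overlaps/touches 16:33-20:24 → extend to 16:33-20:24.
18:51-19:52 overlaps/touches 16:33-20:24 → extend to 16:33-20:24.
19:04-19:49 overlaps/touches 16:33-20:24 → extend to 16:33-20:24.

08:06-13:43, 16:33-20:24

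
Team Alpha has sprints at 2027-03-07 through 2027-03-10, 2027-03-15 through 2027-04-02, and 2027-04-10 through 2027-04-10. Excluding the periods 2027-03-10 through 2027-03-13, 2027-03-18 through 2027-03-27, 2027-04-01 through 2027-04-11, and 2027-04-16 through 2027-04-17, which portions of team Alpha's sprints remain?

2027-03-07 through 2027-03-10 minus B → 2027-03-07 through 2027-03-09.
2027-03-15 through 2027-04-02 minus B → 2027-03-15 through 2027-03-17, 2027-03-28 through 2027-03-31.
2027-04-10 through 2027-04-10: fully covered by B → removed.

2027-03-07 through 2027-03-09, 2027-03-15 through 2027-03-17, 2027-03-28 through 2027-03-31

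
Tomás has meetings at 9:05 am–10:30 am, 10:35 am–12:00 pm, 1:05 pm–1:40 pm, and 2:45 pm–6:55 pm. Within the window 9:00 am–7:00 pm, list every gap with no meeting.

After merging, the occupied span is 9:05 am–10:30 am, 10:35 am–12:00 pm, 1:05 pm–1:40 pm, 2:45 pm–6:55 pm.
Uncovered inside 9:00 am–7:00 pm: 9:00 am–9:05 am, 10:30 am–10:35 am, 12:00 pm–1:05 pm, 1:40 pm–2:45 pm, 6:55 pm–7:00 pm.

9:00 am–9:05 am, 10:30 am–10:35 am, 12:00 pm–1:05 pm, 1:40 pm–2:45 pm, 6:55 pm–7:00 pm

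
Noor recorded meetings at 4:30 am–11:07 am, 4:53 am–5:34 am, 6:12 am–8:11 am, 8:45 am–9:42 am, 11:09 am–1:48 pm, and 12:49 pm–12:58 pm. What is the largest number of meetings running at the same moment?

2

Sweep endpoints in order; track running count of active intervals.
Peak of 2 reached at 4:53 am.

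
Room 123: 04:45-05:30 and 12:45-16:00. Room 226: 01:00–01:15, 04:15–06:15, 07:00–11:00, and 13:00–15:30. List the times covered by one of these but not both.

A \ B = 12:45-13:00, 15:30-16:00.
B \ A = 01:00-01:15, 04:15-04:45, 05:30-06:15, 07:00-11:00.
Union of the two gives the symmetric difference.

01:00-01:15, 04:15-04:45, 05:30-06:15, 07:00-11:00, 12:45-13:00, 15:30-16:00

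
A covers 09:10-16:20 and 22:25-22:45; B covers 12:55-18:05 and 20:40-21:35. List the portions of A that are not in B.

09:10–12:55, 22:25–22:45

09:10–16:20 \ B = 09:10–12:55.
22:25–22:45: nothing removed.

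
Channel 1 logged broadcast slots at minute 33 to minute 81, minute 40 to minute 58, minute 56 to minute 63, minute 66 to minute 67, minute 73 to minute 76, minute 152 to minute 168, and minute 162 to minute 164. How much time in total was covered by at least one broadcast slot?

64 minutes

Merged: minute 33 to minute 81, minute 152 to minute 168.
Lengths: 48 minutes + 16 minutes = 64 minutes.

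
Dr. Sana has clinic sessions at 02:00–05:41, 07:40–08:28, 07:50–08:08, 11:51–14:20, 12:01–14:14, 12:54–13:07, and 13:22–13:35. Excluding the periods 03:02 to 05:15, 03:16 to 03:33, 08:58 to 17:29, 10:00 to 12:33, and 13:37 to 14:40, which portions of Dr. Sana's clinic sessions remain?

Merge the first list: 02:00-05:41, 07:40-08:28, 11:51-14:20.
Merge the second list: 03:02-05:15, 08:58-17:29.
02:00-05:41 minus B → 02:00-03:02, 05:15-05:41.
07:40-08:28: no B overlap → unchanged.
11:51-14:20: fully covered by B → removed.

02:00-03:02, 05:15-05:41, 07:40-08:28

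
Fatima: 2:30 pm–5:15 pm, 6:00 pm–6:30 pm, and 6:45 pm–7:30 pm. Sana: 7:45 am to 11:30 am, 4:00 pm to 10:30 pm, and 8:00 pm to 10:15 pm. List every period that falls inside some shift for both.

B, merged: 7:45 am–11:30 am, 4:00 pm–10:30 pm.
2:30 pm–5:15 pm ∩ B → 4:00 pm–5:15 pm.
6:00 pm–6:30 pm ∩ B → 6:00 pm–6:30 pm.
6:45 pm–7:30 pm ∩ B → 6:45 pm–7:30 pm.

4:00 pm–5:15 pm, 6:00 pm–6:30 pm, 6:45 pm–7:30 pm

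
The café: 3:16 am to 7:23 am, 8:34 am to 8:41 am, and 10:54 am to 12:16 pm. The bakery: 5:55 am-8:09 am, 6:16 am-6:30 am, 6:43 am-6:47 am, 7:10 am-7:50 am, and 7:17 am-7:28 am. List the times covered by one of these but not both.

3:16 am–5:55 am, 7:23 am–8:09 am, 8:34 am–8:41 am, 10:54 am–12:16 pm

B, merged: 5:55 am–8:09 am.
A but not B: 3:16 am–5:55 am, 8:34 am–8:41 am, 10:54 am–12:16 pm.
B but not A: 7:23 am–8:09 am.
Combining gives A △ B.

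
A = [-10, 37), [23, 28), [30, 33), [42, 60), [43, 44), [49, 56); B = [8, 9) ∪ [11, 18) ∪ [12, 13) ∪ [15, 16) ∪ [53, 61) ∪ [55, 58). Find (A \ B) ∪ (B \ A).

Merge the first list: [-10, 37), [42, 60).
Merge the second list: [8, 9), [11, 18), [53, 61).
Only in the first: [-10, 8), [9, 11), [18, 37), [42, 53).
Only in the second: [60, 61).
Together these are the periods covered by exactly one.

[-10, 8) ∪ [9, 11) ∪ [18, 37) ∪ [42, 53) ∪ [60, 61)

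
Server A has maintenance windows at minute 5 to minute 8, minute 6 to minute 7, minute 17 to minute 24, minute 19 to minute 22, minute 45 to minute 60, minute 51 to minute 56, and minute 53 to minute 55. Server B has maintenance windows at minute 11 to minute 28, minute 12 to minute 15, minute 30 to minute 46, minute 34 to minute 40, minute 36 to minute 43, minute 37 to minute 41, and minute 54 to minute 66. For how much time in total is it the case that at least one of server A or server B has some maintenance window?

Merge the first list: minute 5 to minute 8, minute 17 to minute 24, minute 45 to minute 60.
Merge the second list: minute 11 to minute 28, minute 30 to minute 46, minute 54 to minute 66.
A ∪ B = minute 5 to minute 8, minute 11 to minute 28, minute 30 to minute 66.
Total: 3 minutes + 17 minutes + 36 minutes = 56 minutes.

56 minutes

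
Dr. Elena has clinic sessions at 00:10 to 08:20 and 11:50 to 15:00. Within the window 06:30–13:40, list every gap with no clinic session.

08:20-11:50

The merged coverage is 00:10-08:20, 11:50-15:00.
Complement within 06:30-13:40: 08:20-11:50.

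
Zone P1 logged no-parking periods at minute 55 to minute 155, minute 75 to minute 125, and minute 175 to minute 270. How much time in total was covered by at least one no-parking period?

195 minutes

Merged: minute 55 to minute 155, minute 175 to minute 270.
Lengths: 100 minutes + 95 minutes = 195 minutes.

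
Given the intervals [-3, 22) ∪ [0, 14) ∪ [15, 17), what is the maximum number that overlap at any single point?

At 0, 2 of the intervals are simultaneously active.
No point has more.

2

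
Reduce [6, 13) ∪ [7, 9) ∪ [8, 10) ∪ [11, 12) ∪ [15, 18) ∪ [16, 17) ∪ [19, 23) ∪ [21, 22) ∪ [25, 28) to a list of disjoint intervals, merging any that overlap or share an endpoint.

[6, 13) ∪ [15, 18) ∪ [19, 23) ∪ [25, 28)

[7, 9) overlaps/touches [6, 13) → extend to [6, 13).
[8, 10) overlaps/touches [6, 13) → extend to [6, 13).
[11, 12) overlaps/touches [6, 13) → extend to [6, 13).
[15, 18) is disjoint → start new block.
[16, 17) overlaps/touches [15, 18) → extend to [15, 18).
[19, 23) is disjoint → start new block.
[21, 22) overlaps/touches [19, 23) → extend to [19, 23).
[25, 28) is disjoint → start new block.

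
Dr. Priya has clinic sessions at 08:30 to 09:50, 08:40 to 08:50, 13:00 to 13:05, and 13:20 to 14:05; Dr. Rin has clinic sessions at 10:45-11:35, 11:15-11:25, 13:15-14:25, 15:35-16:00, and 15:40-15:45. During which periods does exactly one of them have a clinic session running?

08:30–09:50, 10:45–11:35, 13:00–13:05, 13:15–13:20, 14:05–14:25, 15:35–16:00

Merge the first list: 08:30–09:50, 13:00–13:05, 13:20–14:05.
Merge the second list: 10:45–11:35, 13:15–14:25, 15:35–16:00.
Only in the first: 08:30–09:50, 13:00–13:05.
Only in the second: 10:45–11:35, 13:15–13:20, 14:05–14:25, 15:35–16:00.
Together these are the periods covered by exactly one.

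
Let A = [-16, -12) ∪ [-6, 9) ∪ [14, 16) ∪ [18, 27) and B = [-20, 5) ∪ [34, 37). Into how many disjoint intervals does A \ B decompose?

A \ B = [5, 9), [14, 16), [18, 27).
That is 3 disjoint pieces.

3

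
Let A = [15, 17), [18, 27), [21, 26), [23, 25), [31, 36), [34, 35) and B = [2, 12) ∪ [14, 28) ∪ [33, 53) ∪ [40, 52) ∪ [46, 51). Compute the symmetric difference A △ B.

[2, 12) ∪ [14, 15) ∪ [17, 18) ∪ [27, 28) ∪ [31, 33) ∪ [36, 53)

First set merges to [15, 17), [18, 27), [31, 36).
Second set merges to [2, 12), [14, 28), [33, 53).
Only in the first: [31, 33).
Only in the second: [2, 12), [14, 15), [17, 18), [27, 28), [36, 53).
Together these are the periods covered by exactly one.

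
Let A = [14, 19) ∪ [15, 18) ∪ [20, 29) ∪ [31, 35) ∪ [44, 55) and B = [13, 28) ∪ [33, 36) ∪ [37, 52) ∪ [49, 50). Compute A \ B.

Merge the first list: [14, 19), [20, 29), [31, 35), [44, 55).
Merge the second list: [13, 28), [33, 36), [37, 52).
[14, 19) lies entirely inside B → drops out.
[20, 29) with B removed leaves [28, 29).
[31, 35) with B removed leaves [31, 33).
[44, 55) with B removed leaves [52, 55).

[28, 29) ∪ [31, 33) ∪ [52, 55)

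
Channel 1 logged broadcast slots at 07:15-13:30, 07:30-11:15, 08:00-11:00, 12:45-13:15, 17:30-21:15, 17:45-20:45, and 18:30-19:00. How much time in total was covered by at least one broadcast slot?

10 h

Merged: 07:15–13:30, 17:30–21:15.
Lengths: 6 h 15 min + 3 h 45 min = 10 h.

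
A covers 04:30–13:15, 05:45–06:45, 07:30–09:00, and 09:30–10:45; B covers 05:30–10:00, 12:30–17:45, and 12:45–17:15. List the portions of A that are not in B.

First set merges to 04:30–13:15.
Second set merges to 05:30–10:00, 12:30–17:45.
04:30–13:15 with B removed leaves 04:30–05:30, 10:00–12:30.

04:30–05:30, 10:00–12:30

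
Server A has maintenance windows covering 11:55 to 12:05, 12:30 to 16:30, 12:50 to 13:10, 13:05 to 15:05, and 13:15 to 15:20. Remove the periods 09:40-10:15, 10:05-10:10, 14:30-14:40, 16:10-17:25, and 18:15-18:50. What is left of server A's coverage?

11:55–12:05, 12:30–14:30, 14:40–16:10

First set merges to 11:55–12:05, 12:30–16:30.
Second set merges to 09:40–10:15, 14:30–14:40, 16:10–17:25, 18:15–18:50.
11:55–12:05: no B overlap → unchanged.
12:30–16:30 minus B → 12:30–14:30, 14:40–16:10.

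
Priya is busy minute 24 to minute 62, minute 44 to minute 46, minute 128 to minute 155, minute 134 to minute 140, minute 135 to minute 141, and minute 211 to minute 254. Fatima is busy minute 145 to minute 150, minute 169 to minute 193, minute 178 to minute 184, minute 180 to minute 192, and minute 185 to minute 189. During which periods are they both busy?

minute 145 to minute 150

Merge the first list: minute 24 to minute 62, minute 128 to minute 155, minute 211 to minute 254.
Merge the second list: minute 145 to minute 150, minute 169 to minute 193.
minute 24 to minute 62: no overlap with the second set.
minute 128 to minute 155 meets the second set on minute 145 to minute 150.
minute 211 to minute 254: no overlap with the second set.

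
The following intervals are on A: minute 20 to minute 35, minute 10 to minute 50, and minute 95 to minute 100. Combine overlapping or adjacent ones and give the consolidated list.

Sort by start: minute 10 to minute 50, minute 20 to minute 35, minute 95 to minute 100.
minute 20 to minute 35 overlaps/touches minute 10 to minute 50 → extend to minute 10 to minute 50.
minute 95 to minute 100 is disjoint → start new block.

minute 10 to minute 50, minute 95 to minute 100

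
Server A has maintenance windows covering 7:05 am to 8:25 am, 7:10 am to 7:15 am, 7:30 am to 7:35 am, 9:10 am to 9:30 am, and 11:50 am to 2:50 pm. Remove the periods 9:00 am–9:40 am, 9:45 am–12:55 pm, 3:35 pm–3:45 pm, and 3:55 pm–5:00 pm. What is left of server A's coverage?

7:05 am-8:25 am, 12:55 pm-2:50 pm

First set merges to 7:05 am-8:25 am, 9:10 am-9:30 am, 11:50 am-2:50 pm.
7:05 am-8:25 am: nothing removed.
9:10 am-9:30 am: entirely removed.
11:50 am-2:50 pm \ B = 12:55 pm-2:50 pm.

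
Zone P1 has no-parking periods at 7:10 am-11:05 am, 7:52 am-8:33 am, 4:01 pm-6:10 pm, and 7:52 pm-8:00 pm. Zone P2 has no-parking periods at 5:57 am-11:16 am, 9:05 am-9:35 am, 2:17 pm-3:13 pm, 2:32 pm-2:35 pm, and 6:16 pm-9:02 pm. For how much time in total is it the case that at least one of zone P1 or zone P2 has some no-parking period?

11 h 10 min

Merge the first list: 7:10 am–11:05 am, 4:01 pm–6:10 pm, 7:52 pm–8:00 pm.
Merge the second list: 5:57 am–11:16 am, 2:17 pm–3:13 pm, 6:16 pm–9:02 pm.
A ∪ B = 5:57 am–11:16 am, 2:17 pm–3:13 pm, 4:01 pm–6:10 pm, 6:16 pm–9:02 pm.
Total: 5 h 19 min + 56 min + 2 h 9 min + 2 h 46 min = 11 h 10 min.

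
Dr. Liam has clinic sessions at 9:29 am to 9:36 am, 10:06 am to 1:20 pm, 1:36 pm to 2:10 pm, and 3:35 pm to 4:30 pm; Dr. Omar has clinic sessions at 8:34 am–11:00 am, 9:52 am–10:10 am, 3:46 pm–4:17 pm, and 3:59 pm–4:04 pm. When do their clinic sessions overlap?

Second set merges to 8:34 am-11:00 am, 3:46 pm-4:17 pm.
9:29 am-9:36 am overlaps B on 9:29 am-9:36 am.
10:06 am-1:20 pm overlaps B on 10:06 am-11:00 am.
1:36 pm-2:10 pm falls entirely outside B.
3:35 pm-4:30 pm overlaps B on 3:46 pm-4:17 pm.

9:29 am-9:36 am, 10:06 am-11:00 am, 3:46 pm-4:17 pm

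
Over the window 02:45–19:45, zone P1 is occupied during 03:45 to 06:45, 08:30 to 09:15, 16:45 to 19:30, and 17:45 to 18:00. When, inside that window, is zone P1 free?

The merged coverage is 03:45–06:45, 08:30–09:15, 16:45–19:30.
Uncovered inside 02:45–19:45: 02:45–03:45, 06:45–08:30, 09:15–16:45, 19:30–19:45.

02:45–03:45, 06:45–08:30, 09:15–16:45, 19:30–19:45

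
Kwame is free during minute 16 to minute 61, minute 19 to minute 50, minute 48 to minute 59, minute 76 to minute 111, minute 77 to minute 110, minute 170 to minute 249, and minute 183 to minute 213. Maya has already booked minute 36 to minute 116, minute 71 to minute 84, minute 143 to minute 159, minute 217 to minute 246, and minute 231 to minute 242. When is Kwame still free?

minute 16 to minute 36, minute 170 to minute 217, minute 246 to minute 249

Merge the first list: minute 16 to minute 61, minute 76 to minute 111, minute 170 to minute 249.
Merge the second list: minute 36 to minute 116, minute 143 to minute 159, minute 217 to minute 246.
minute 16 to minute 61 \ B = minute 16 to minute 36.
minute 76 to minute 111: entirely removed.
minute 170 to minute 249 \ B = minute 170 to minute 217, minute 246 to minute 249.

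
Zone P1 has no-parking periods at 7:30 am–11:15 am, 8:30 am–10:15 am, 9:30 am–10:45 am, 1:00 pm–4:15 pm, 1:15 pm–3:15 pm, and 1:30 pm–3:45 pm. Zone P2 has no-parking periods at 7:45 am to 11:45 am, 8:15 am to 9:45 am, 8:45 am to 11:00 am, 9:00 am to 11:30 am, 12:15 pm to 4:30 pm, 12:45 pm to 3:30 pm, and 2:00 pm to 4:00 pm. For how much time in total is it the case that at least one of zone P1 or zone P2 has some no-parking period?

First set merges to 7:30 am–11:15 am, 1:00 pm–4:15 pm.
Second set merges to 7:45 am–11:45 am, 12:15 pm–4:30 pm.
A ∪ B = 7:30 am–11:45 am, 12:15 pm–4:30 pm.
Total: 4 h 15 min + 4 h 15 min = 8 h 30 min.

8 h 30 min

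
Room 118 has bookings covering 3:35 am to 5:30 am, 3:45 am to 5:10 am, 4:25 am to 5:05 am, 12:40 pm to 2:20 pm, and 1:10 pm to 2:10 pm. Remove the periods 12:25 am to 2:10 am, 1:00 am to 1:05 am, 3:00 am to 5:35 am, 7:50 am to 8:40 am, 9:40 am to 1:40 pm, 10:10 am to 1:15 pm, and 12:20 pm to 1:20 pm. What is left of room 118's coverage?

1:40 pm-2:20 pm

A, merged: 3:35 am-5:30 am, 12:40 pm-2:20 pm.
B, merged: 12:25 am-2:10 am, 3:00 am-5:35 am, 7:50 am-8:40 am, 9:40 am-1:40 pm.
3:35 am-5:30 am: fully covered by B → removed.
12:40 pm-2:20 pm minus B → 1:40 pm-2:20 pm.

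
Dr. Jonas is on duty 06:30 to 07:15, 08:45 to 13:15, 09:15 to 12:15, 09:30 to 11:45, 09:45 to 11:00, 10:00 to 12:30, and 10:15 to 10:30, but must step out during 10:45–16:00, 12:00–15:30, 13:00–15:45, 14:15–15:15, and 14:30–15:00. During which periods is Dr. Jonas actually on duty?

06:30-07:15, 08:45-10:45

First set merges to 06:30-07:15, 08:45-13:15.
Second set merges to 10:45-16:00.
06:30-07:15: no B overlap → unchanged.
08:45-13:15 minus B → 08:45-10:45.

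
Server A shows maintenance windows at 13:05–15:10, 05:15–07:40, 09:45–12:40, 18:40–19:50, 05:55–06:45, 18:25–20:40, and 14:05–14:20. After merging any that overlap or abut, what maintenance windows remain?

05:15–07:40, 09:45–12:40, 13:05–15:10, 18:25–20:40

Sort by start: 05:15–07:40, 05:55–06:45, 09:45–12:40, 13:05–15:10, 14:05–14:20, 18:25–20:40, 18:40–19:50.
05:55–06:45 overlaps/touches 05:15–07:40 → extend to 05:15–07:40.
09:45–12:40 is disjoint → start new block.
13:05–15:10 is disjoint → start new block.
14:05–14:20 overlaps/touches 13:05–15:10 → extend to 13:05–15:10.
18:25–20:40 is disjoint → start new block.
18:40–19:50 overlaps/touches 18:25–20:40 → extend to 18:25–20:40.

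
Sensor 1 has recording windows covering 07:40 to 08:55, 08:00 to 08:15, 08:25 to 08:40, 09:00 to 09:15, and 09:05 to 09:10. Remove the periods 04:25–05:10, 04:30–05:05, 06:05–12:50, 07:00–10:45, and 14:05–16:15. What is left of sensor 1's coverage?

none

First set merges to 07:40–08:55, 09:00–09:15.
Second set merges to 04:25–05:10, 06:05–12:50, 14:05–16:15.
07:40–08:55: entirely removed.
09:00–09:15: entirely removed.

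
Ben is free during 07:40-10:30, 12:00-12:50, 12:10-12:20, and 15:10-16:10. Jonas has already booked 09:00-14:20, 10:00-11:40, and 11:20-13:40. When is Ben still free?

First set merges to 07:40–10:30, 12:00–12:50, 15:10–16:10.
Second set merges to 09:00–14:20.
07:40–10:30 with B removed leaves 07:40–09:00.
12:00–12:50 lies entirely inside B → drops out.
15:10–16:10 is untouched.

07:40–09:00, 15:10–16:10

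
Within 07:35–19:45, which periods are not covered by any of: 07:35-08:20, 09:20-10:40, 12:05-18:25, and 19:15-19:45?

The merged coverage is 07:35–08:20, 09:20–10:40, 12:05–18:25, 19:15–19:45.
Uncovered inside 07:35–19:45: 08:20–09:20, 10:40–12:05, 18:25–19:15.

08:20–09:20, 10:40–12:05, 18:25–19:15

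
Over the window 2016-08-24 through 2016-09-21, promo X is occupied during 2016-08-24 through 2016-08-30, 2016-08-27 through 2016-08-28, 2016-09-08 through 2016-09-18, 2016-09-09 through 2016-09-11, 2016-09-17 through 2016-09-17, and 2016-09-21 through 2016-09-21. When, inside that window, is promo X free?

The merged coverage is 2016-08-24 through 2016-08-30, 2016-09-08 through 2016-09-18, 2016-09-21 through 2016-09-21.
Uncovered inside 2016-08-24 through 2016-09-21: 2016-08-31 through 2016-09-07, 2016-09-19 through 2016-09-20.

2016-08-31 through 2016-09-07, 2016-09-19 through 2016-09-20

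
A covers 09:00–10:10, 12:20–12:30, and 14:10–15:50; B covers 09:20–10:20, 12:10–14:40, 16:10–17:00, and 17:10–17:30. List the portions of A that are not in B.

09:00-10:10 \ B = 09:00-09:20.
12:20-12:30: entirely removed.
14:10-15:50 \ B = 14:40-15:50.

09:00-09:20, 14:40-15:50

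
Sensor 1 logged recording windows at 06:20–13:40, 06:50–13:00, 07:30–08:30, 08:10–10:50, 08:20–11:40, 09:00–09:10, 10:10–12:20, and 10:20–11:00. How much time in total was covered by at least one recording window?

7 h 20 min

Merged: 06:20–13:40.
Length: 7 h 20 min.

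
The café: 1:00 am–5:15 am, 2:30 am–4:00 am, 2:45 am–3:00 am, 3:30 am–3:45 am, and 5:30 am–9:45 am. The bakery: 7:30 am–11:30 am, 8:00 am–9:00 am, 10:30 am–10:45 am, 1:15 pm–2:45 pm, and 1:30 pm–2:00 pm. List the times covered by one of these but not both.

A, merged: 1:00 am–5:15 am, 5:30 am–9:45 am.
B, merged: 7:30 am–11:30 am, 1:15 pm–2:45 pm.
A but not B: 1:00 am–5:15 am, 5:30 am–7:30 am.
B but not A: 9:45 am–11:30 am, 1:15 pm–2:45 pm.
Combining gives A △ B.

1:00 am–5:15 am, 5:30 am–7:30 am, 9:45 am–11:30 am, 1:15 pm–2:45 pm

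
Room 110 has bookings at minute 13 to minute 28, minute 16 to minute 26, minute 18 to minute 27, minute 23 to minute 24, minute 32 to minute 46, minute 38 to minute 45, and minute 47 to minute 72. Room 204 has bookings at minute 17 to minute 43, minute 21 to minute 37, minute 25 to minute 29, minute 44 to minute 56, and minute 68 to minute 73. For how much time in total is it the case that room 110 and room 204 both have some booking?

37 minutes

First set merges to minute 13 to minute 28, minute 32 to minute 46, minute 47 to minute 72.
Second set merges to minute 17 to minute 43, minute 44 to minute 56, minute 68 to minute 73.
A ∩ B = minute 17 to minute 28, minute 32 to minute 43, minute 44 to minute 46, minute 47 to minute 56, minute 68 to minute 72.
Total: 11 minutes + 11 minutes + 2 minutes + 9 minutes + 4 minutes = 37 minutes.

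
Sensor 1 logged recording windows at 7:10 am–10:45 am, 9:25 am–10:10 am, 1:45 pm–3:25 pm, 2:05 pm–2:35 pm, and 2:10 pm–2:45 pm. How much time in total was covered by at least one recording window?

5 h 15 min

Merged: 7:10 am–10:45 am, 1:45 pm–3:25 pm.
Lengths: 3 h 35 min + 1 h 40 min = 5 h 15 min.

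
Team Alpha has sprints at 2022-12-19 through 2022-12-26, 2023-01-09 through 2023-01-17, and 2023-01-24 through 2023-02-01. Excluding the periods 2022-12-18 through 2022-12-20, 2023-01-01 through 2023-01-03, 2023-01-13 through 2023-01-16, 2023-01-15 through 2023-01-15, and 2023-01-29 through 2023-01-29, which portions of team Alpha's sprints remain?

Second set merges to 2022-12-18 through 2022-12-20, 2023-01-01 through 2023-01-03, 2023-01-13 through 2023-01-16, 2023-01-29 through 2023-01-29.
2022-12-19 through 2022-12-26 with B removed leaves 2022-12-21 through 2022-12-26.
2023-01-09 through 2023-01-17 with B removed leaves 2023-01-09 through 2023-01-12, 2023-01-17 through 2023-01-17.
2023-01-24 through 2023-02-01 with B removed leaves 2023-01-24 through 2023-01-28, 2023-01-30 through 2023-02-01.

2022-12-21 through 2022-12-26, 2023-01-09 through 2023-01-12, 2023-01-17 through 2023-01-17, 2023-01-24 through 2023-01-28, 2023-01-30 through 2023-02-01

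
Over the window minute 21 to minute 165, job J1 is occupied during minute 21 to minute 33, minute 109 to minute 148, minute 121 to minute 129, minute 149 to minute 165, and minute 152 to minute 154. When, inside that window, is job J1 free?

The merged coverage is minute 21 to minute 33, minute 109 to minute 148, minute 149 to minute 165.
Uncovered inside minute 21 to minute 165: minute 33 to minute 109, minute 148 to minute 149.

minute 33 to minute 109, minute 148 to minute 149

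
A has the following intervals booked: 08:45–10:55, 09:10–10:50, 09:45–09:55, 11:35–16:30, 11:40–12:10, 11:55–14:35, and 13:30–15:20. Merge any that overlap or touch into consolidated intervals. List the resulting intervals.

09:10–10:50 overlaps/touches 08:45–10:55 → extend to 08:45–10:55.
09:45–09:55 overlaps/touches 08:45–10:55 → extend to 08:45–10:55.
11:35–16:30 is disjoint → start new block.
11:40–12:10 overlaps/touches 11:35–16:30 → extend to 11:35–16:30.
11:55–14:35 overlaps/touches 11:35–16:30 → extend to 11:35–16:30.
13:30–15:20 overlaps/touches 11:35–16:30 → extend to 11:35–16:30.

08:45–10:55, 11:35–16:30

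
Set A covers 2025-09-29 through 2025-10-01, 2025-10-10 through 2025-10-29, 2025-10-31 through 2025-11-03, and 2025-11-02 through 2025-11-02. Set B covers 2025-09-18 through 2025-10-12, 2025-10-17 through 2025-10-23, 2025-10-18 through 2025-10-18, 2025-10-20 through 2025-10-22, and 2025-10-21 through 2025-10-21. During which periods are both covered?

First set merges to 2025-09-29 through 2025-10-01, 2025-10-10 through 2025-10-29, 2025-10-31 through 2025-11-03.
Second set merges to 2025-09-18 through 2025-10-12, 2025-10-17 through 2025-10-23.
2025-09-29 through 2025-10-01 meets the second set on 2025-09-29 through 2025-10-01.
2025-10-10 through 2025-10-29 meets the second set on 2025-10-10 through 2025-10-12, 2025-10-17 through 2025-10-23.
2025-10-31 through 2025-11-03: no overlap with the second set.

2025-09-29 through 2025-10-01, 2025-10-10 through 2025-10-12, 2025-10-17 through 2025-10-23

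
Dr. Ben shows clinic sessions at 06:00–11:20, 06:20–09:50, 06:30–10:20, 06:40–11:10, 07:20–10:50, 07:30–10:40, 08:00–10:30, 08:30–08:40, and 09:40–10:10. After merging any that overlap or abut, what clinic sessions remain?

06:20–09:50 overlaps/touches 06:00–11:20 → extend to 06:00–11:20.
06:30–10:20 overlaps/touches 06:00–11:20 → extend to 06:00–11:20.
06:40–11:10 overlaps/touches 06:00–11:20 → extend to 06:00–11:20.
07:20–10:50 overlaps/touches 06:00–11:20 → extend to 06:00–11:20.
07:30–10:40 overlaps/touches 06:00–11:20 → extend to 06:00–11:20.
08:00–10:30 overlaps/touches 06:00–11:20 → extend to 06:00–11:20.
08:30–08:40 overlaps/touches 06:00–11:20 → extend to 06:00–11:20.
09:40–10:10 overlaps/touches 06:00–11:20 → extend to 06:00–11:20.

06:00–11:20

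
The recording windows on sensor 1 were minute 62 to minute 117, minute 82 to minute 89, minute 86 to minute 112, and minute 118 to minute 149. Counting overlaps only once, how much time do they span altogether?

86 minutes

Merged: minute 62 to minute 117, minute 118 to minute 149.
Lengths: 55 minutes + 31 minutes = 86 minutes.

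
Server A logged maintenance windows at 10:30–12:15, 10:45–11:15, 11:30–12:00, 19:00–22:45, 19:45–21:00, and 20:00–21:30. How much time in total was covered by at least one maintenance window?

Merged: 10:30–12:15, 19:00–22:45.
Lengths: 1 h 45 min + 3 h 45 min = 5 h 30 min.

5 h 30 min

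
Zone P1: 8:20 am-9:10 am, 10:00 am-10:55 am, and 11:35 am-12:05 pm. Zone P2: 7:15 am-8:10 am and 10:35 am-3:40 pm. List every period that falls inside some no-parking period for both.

8:20 am-9:10 am: no overlap with the second set.
10:00 am-10:55 am meets the second set on 10:35 am-10:55 am.
11:35 am-12:05 pm meets the second set on 11:35 am-12:05 pm.

10:35 am-10:55 am, 11:35 am-12:05 pm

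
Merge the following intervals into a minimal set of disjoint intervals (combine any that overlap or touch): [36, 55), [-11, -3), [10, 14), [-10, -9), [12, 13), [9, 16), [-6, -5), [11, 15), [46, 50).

Sort by start: [-11, -3), [-10, -9), [-6, -5), [9, 16), [10, 14), [11, 15), [12, 13), [36, 55), [46, 50).
[-10, -9) overlaps/touches [-11, -3) → extend to [-11, -3).
[-6, -5) overlaps/touches [-11, -3) → extend to [-11, -3).
[9, 16) is disjoint → start new block.
[10, 14) overlaps/touches [9, 16) → extend to [9, 16).
[11, 15) overlaps/touches [9, 16) → extend to [9, 16).
[12, 13) overlaps/touches [9, 16) → extend to [9, 16).
[36, 55) is disjoint → start new block.
[46, 50) overlaps/touches [36, 55) → extend to [36, 55).

[-11, -3) ∪ [9, 16) ∪ [36, 55)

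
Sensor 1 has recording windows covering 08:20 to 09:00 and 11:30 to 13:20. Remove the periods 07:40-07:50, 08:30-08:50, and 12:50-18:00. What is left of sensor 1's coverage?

08:20-08:30, 08:50-09:00, 11:30-12:50

08:20-09:00 minus B → 08:20-08:30, 08:50-09:00.
11:30-13:20 minus B → 11:30-12:50.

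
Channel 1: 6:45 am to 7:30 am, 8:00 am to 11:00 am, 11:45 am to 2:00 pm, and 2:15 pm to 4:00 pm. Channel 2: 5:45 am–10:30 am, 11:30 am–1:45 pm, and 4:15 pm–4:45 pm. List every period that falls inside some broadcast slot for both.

6:45 am–7:30 am, 8:00 am–10:30 am, 11:45 am–1:45 pm

6:45 am–7:30 am overlaps B on 6:45 am–7:30 am.
8:00 am–11:00 am overlaps B on 8:00 am–10:30 am.
11:45 am–2:00 pm overlaps B on 11:45 am–1:45 pm.
2:15 pm–4:00 pm falls entirely outside B.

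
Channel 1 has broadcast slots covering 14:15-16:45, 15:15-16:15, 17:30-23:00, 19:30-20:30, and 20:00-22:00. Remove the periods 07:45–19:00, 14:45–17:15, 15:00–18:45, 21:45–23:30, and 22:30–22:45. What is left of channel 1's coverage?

19:00–21:45

A, merged: 14:15–16:45, 17:30–23:00.
B, merged: 07:45–19:00, 21:45–23:30.
14:15–16:45 lies entirely inside B → drops out.
17:30–23:00 with B removed leaves 19:00–21:45.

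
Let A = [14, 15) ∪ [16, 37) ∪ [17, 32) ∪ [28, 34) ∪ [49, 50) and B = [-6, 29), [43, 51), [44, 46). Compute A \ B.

Merge the first list: [14, 15), [16, 37), [49, 50).
Merge the second list: [-6, 29), [43, 51).
[14, 15) lies entirely inside B → drops out.
[16, 37) with B removed leaves [29, 37).
[49, 50) lies entirely inside B → drops out.

[29, 37)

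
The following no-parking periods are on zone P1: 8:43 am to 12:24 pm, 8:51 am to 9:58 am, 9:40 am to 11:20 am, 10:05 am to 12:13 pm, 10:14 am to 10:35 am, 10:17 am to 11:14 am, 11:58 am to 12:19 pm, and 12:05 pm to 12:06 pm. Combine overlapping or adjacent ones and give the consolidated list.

8:43 am–12:24 pm

8:51 am–9:58 am overlaps/touches 8:43 am–12:24 pm → extend to 8:43 am–12:24 pm.
9:40 am–11:20 am overlaps/touches 8:43 am–12:24 pm → extend to 8:43 am–12:24 pm.
10:05 am–12:13 pm overlaps/touches 8:43 am–12:24 pm → extend to 8:43 am–12:24 pm.
10:14 am–10:35 am overlaps/touches 8:43 am–12:24 pm → extend to 8:43 am–12:24 pm.
10:17 am–11:14 am overlaps/touches 8:43 am–12:24 pm → extend to 8:43 am–12:24 pm.
11:58 am–12:19 pm overlaps/touches 8:43 am–12:24 pm → extend to 8:43 am–12:24 pm.
12:05 pm–12:06 pm overlaps/touches 8:43 am–12:24 pm → extend to 8:43 am–12:24 pm.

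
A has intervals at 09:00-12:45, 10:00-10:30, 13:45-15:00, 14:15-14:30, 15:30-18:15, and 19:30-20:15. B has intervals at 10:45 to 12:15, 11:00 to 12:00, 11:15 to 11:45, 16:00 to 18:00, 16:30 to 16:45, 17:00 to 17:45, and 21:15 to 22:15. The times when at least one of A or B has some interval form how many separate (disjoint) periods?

First set merges to 09:00-12:45, 13:45-15:00, 15:30-18:15, 19:30-20:15.
Second set merges to 10:45-12:15, 16:00-18:00, 21:15-22:15.
A ∪ B = 09:00-12:45, 13:45-15:00, 15:30-18:15, 19:30-20:15, 21:15-22:15.
That is 5 disjoint pieces.

5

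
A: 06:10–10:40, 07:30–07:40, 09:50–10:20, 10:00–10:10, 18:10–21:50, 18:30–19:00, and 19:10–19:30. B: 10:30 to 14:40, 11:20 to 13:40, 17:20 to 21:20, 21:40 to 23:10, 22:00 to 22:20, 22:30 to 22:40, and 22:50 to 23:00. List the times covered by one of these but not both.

06:10–10:30, 10:40–14:40, 17:20–18:10, 21:20–21:40, 21:50–23:10

A, merged: 06:10–10:40, 18:10–21:50.
B, merged: 10:30–14:40, 17:20–21:20, 21:40–23:10.
Only in the first: 06:10–10:30, 21:20–21:40.
Only in the second: 10:40–14:40, 17:20–18:10, 21:50–23:10.
Together these are the periods covered by exactly one.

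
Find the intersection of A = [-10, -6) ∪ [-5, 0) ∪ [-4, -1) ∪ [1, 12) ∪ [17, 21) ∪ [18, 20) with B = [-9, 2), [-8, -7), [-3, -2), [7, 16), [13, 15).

[-9, -6) ∪ [-5, 0) ∪ [1, 2) ∪ [7, 12)

A, merged: [-10, -6), [-5, 0), [1, 12), [17, 21).
B, merged: [-9, 2), [7, 16).
[-10, -6) ∩ B → [-9, -6).
[-5, 0) ∩ B → [-5, 0).
[1, 12) ∩ B → [1, 2), [7, 12).
[17, 21) meets no B interval.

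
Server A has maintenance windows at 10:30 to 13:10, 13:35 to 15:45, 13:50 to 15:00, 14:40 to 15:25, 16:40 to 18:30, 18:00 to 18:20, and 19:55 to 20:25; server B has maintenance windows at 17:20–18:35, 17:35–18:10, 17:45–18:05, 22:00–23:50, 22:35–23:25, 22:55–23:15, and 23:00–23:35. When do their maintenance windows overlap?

Merge the first list: 10:30–13:10, 13:35–15:45, 16:40–18:30, 19:55–20:25.
Merge the second list: 17:20–18:35, 22:00–23:50.
10:30–13:10 meets no B interval.
13:35–15:45 meets no B interval.
16:40–18:30 ∩ B → 17:20–18:30.
19:55–20:25 meets no B interval.

17:20–18:30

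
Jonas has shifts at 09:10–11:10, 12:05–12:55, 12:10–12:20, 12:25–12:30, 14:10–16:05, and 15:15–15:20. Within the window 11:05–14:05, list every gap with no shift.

After merging, the occupied span is 09:10–11:10, 12:05–12:55, 14:10–16:05.
Gaps within 11:05–14:05: 11:10–12:05, 12:55–14:05.

11:10–12:05, 12:55–14:05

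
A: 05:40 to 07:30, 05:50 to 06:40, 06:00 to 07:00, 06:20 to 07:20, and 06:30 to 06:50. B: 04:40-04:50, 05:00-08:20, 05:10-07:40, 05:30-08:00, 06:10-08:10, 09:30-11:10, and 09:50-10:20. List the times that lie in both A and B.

05:40–07:30

A, merged: 05:40–07:30.
B, merged: 04:40–04:50, 05:00–08:20, 09:30–11:10.
05:40–07:30 meets the second set on 05:40–07:30.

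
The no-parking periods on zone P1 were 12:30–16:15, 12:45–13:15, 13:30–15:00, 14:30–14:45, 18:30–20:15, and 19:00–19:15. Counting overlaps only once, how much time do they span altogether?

Merged: 12:30-16:15, 18:30-20:15.
Lengths: 3 h 45 min + 1 h 45 min = 5 h 30 min.

5 h 30 min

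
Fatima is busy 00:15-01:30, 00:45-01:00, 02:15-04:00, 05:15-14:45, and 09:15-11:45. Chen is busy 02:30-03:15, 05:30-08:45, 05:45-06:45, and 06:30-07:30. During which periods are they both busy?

02:30–03:15, 05:30–08:45

Merge the first list: 00:15–01:30, 02:15–04:00, 05:15–14:45.
Merge the second list: 02:30–03:15, 05:30–08:45.
00:15–01:30 falls entirely outside B.
02:15–04:00 overlaps B on 02:30–03:15.
05:15–14:45 overlaps B on 05:30–08:45.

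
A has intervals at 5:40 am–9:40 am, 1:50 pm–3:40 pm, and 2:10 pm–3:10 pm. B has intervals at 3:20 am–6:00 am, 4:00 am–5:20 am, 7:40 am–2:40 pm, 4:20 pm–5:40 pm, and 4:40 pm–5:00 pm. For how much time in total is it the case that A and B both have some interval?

3 h 10 min

First set merges to 5:40 am–9:40 am, 1:50 pm–3:40 pm.
Second set merges to 3:20 am–6:00 am, 7:40 am–2:40 pm, 4:20 pm–5:40 pm.
A ∩ B = 5:40 am–6:00 am, 7:40 am–9:40 am, 1:50 pm–2:40 pm.
Total: 20 min + 2 h + 50 min = 3 h 10 min.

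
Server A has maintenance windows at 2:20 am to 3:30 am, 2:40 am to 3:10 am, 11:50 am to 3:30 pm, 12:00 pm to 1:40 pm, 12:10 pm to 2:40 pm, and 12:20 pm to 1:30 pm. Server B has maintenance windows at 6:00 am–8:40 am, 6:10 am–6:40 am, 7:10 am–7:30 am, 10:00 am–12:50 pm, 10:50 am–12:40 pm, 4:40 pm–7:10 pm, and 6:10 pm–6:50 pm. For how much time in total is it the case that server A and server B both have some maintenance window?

First set merges to 2:20 am–3:30 am, 11:50 am–3:30 pm.
Second set merges to 6:00 am–8:40 am, 10:00 am–12:50 pm, 4:40 pm–7:10 pm.
A ∩ B = 11:50 am–12:50 pm.
Total: 1 h.

1 h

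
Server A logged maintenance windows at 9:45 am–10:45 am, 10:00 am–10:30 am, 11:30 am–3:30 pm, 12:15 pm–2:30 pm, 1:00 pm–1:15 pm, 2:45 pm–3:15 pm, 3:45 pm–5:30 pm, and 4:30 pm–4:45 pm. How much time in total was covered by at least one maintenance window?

6 h 45 min

Merged: 9:45 am–10:45 am, 11:30 am–3:30 pm, 3:45 pm–5:30 pm.
Lengths: 1 h + 4 h + 1 h 45 min = 6 h 45 min.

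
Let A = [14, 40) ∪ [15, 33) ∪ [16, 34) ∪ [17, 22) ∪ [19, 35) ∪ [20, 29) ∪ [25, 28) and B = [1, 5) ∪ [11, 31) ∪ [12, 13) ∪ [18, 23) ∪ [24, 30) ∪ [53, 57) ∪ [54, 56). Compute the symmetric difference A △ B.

[1, 5) ∪ [11, 14) ∪ [31, 40) ∪ [53, 57)

Merge the first list: [14, 40).
Merge the second list: [1, 5), [11, 31), [53, 57).
Only in the first: [31, 40).
Only in the second: [1, 5), [11, 14), [53, 57).
Together these are the periods covered by exactly one.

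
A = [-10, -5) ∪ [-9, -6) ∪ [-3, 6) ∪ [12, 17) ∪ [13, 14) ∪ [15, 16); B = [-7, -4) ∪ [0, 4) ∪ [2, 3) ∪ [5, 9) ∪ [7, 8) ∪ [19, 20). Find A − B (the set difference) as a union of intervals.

A, merged: [-10, -5), [-3, 6), [12, 17).
B, merged: [-7, -4), [0, 4), [5, 9), [19, 20).
[-10, -5) \ B = [-10, -7).
[-3, 6) \ B = [-3, 0), [4, 5).
[12, 17): nothing removed.

[-10, -7) ∪ [-3, 0) ∪ [4, 5) ∪ [12, 17)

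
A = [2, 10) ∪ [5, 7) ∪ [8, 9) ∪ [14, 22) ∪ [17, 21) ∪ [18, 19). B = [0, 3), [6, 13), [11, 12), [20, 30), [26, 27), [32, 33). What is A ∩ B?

[2, 3) ∪ [6, 10) ∪ [20, 22)

Merge the first list: [2, 10), [14, 22).
Merge the second list: [0, 3), [6, 13), [20, 30), [32, 33).
[2, 10) meets the second set on [2, 3), [6, 10).
[14, 22) meets the second set on [20, 22).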